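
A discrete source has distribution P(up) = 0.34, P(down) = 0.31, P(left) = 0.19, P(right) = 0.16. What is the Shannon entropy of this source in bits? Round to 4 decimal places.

1.9312 bits

H = −Σ pᵢ log₂ pᵢ.
−0.34·log₂(0.34) = 0.5292
−0.31·log₂(0.31) = 0.5238
−0.19·log₂(0.19) = 0.4552
−0.16·log₂(0.16) = 0.4230
Sum ≈ 1.9312 → 1.9312 bits.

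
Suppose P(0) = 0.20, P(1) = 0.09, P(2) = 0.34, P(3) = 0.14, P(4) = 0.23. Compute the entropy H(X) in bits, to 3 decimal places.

2.191 bits

H = −Σ pᵢ log₂ pᵢ.
−0.20·log₂(0.20) = 0.4644
−0.09·log₂(0.09) = 0.3127
−0.34·log₂(0.34) = 0.5292
−0.14·log₂(0.14) = 0.3971
−0.23·log₂(0.23) = 0.4877
Sum ≈ 2.1910 → 2.191 bits.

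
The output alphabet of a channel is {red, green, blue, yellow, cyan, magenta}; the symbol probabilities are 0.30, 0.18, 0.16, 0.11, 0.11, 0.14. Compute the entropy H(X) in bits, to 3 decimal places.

H = −Σ pᵢ log₂ pᵢ.
−0.30·log₂(0.30) = 0.5211
−0.18·log₂(0.18) = 0.4453
−0.16·log₂(0.16) = 0.4230
−0.11·log₂(0.11) = 0.3503
−0.11·log₂(0.11) = 0.3503
−0.14·log₂(0.14) = 0.3971
Sum ≈ 2.4871 → 2.487 bits.

2.487 bits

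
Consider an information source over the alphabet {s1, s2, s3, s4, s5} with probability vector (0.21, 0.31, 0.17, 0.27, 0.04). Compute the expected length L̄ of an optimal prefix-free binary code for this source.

2.21 bits/symbol

Repeatedly combine the two least-probable nodes; the expected code length is the sum of the merged weights.
merge 1/25 + 17/100 → 21/100
merge 21/100 + 21/100 → 21/50
merge 27/100 + 31/100 → 29/50
merge 21/50 + 29/50 → 1
L = 21/100 + 21/50 + 29/50 + 1 = 221/100 = 2.21 bits/symbol.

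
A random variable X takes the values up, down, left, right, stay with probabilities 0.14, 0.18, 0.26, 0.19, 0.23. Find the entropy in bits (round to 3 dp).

H = −Σ pᵢ log₂ pᵢ.
−0.14·log₂(0.14) = 0.3971
−0.18·log₂(0.18) = 0.4453
−0.26·log₂(0.26) = 0.5053
−0.19·log₂(0.19) = 0.4552
−0.23·log₂(0.23) = 0.4877
Sum ≈ 2.2906 → 2.291 bits.

2.291 bits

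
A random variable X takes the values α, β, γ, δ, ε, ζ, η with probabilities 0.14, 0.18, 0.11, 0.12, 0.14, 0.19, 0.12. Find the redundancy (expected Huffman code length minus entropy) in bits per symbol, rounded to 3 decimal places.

Entropy H = −Σ p log₂ p ≈ 2.7792 bits.
Huffman merges: 11/100+3/25→23/100; 3/25+7/50→13/50; 7/50+9/50→8/25; 19/100+23/100→21/50; 13/50+8/25→29/50; 21/50+29/50→1. L = 281/100 ≈ 2.8100.
L − H = 2.8100 − 2.7792 = 0.031 bits.

0.031 bits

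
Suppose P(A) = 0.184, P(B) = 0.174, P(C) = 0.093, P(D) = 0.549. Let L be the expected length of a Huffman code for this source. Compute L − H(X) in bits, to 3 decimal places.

Entropy H = −Σ p log₂ p ≈ 1.6820 bits.
Huffman merges: 93/1000+87/500→267/1000; 23/125+267/1000→451/1000; 451/1000+549/1000→1. L = 859/500 ≈ 1.7180.
L − H = 1.7180 − 1.6820 = 0.036 bits.

0.036 bits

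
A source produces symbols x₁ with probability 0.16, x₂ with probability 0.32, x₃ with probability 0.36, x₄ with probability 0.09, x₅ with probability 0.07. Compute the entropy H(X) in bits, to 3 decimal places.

2.061 bits

H = −Σ pᵢ log₂ pᵢ.
−0.16·log₂(0.16) = 0.4230
−0.32·log₂(0.32) = 0.5260
−0.36·log₂(0.36) = 0.5306
−0.09·log₂(0.09) = 0.3127
−0.07·log₂(0.07) = 0.2686
Sum ≈ 2.0609 → 2.061 bits.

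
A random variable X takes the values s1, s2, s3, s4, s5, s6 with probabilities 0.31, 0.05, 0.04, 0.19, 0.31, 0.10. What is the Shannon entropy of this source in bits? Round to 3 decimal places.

H = −Σ pᵢ log₂ pᵢ.
−0.31·log₂(0.31) = 0.5238
−0.05·log₂(0.05) = 0.2161
−0.04·log₂(0.04) = 0.1858
−0.19·log₂(0.19) = 0.4552
−0.31·log₂(0.31) = 0.5238
−0.10·log₂(0.10) = 0.3322
Sum ≈ 2.2369 → 2.237 bits.

2.237 bits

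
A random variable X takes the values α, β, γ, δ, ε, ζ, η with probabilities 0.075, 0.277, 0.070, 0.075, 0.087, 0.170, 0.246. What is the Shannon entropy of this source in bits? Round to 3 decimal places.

H = −Σ pᵢ log₂ pᵢ.
−0.075·log₂(0.075) = 0.2803
−0.277·log₂(0.277) = 0.5130
−0.070·log₂(0.070) = 0.2686
−0.075·log₂(0.075) = 0.2803
−0.087·log₂(0.087) = 0.3065
−0.170·log₂(0.170) = 0.4346
−0.246·log₂(0.246) = 0.4977
Sum ≈ 2.5809 → 2.581 bits.

2.581 bits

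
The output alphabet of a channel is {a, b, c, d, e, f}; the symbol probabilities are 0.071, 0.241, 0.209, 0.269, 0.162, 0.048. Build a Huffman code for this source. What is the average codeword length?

2.4 bits/symbol

Repeatedly combine the two least-probable nodes; the expected code length is the sum of the merged weights.
merge 6/125 + 71/1000 → 119/1000
merge 119/1000 + 81/500 → 281/1000
merge 209/1000 + 241/1000 → 9/20
merge 269/1000 + 281/1000 → 11/20
merge 9/20 + 11/20 → 1
L = 119/1000 + 281/1000 + 9/20 + 11/20 + 1 = 12/5 = 2.4 bits/symbol.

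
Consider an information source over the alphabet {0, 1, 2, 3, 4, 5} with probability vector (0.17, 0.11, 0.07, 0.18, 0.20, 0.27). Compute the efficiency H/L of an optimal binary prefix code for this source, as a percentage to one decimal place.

97.8%

Entropy H = −Σ p log₂ p ≈ 2.4731 bits.
Huffman merges: 7/100+11/100→9/50; 17/100+9/50→7/20; 9/50+1/5→19/50; 27/100+7/20→31/50; 19/50+31/50→1. L = 253/100 ≈ 2.5300.
Efficiency = H/L = 2.4731/2.5300 = 97.8%.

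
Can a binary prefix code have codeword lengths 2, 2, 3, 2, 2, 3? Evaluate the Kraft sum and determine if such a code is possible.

1.25; no

With common denominator 2^3 = 8: Σ 2^(−ℓᵢ) = 2/8 + 2/8 + 1/8 + 2/8 + 2/8 + 1/8 = 10/8 = 1.25.
Kraft's inequality requires Σ ≤ 1; here Σ = 1.25 > 1, so no such prefix code exists.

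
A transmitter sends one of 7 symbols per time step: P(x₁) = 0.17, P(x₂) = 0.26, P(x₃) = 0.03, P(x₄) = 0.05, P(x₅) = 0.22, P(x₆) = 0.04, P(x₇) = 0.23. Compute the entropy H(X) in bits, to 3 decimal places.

2.462 bits

H = −Σ pᵢ log₂ pᵢ.
−0.17·log₂(0.17) = 0.4346
−0.26·log₂(0.26) = 0.5053
−0.03·log₂(0.03) = 0.1518
−0.05·log₂(0.05) = 0.2161
−0.22·log₂(0.22) = 0.4806
−0.04·log₂(0.04) = 0.1858
−0.23·log₂(0.23) = 0.4877
Sum ≈ 2.4617 → 2.462 bits.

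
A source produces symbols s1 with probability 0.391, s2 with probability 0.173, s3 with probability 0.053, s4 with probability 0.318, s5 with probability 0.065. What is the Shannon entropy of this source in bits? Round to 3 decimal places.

H = −Σ pᵢ log₂ pᵢ.
−0.391·log₂(0.391) = 0.5297
−0.173·log₂(0.173) = 0.4379
−0.053·log₂(0.053) = 0.2246
−0.318·log₂(0.318) = 0.5256
−0.065·log₂(0.065) = 0.2563
Sum ≈ 1.9742 → 1.974 bits.

1.974 bits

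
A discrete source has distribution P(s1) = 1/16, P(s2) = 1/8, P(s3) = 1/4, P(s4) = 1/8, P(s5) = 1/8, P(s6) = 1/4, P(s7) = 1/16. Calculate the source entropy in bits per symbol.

Each probability is a power of 1/2, so log₂(1/p) is an integer.
H = Σ p·log₂(1/p) = 1/16·4 + 1/8·3 + 1/4·2 + 1/8·3 + 1/8·3 + 1/4·2 + 1/16·4 = 2.625 bits.

2.625 bits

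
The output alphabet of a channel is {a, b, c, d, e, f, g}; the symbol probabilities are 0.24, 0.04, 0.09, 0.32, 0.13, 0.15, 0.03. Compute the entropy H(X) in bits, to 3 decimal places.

2.464 bits

H = −Σ pᵢ log₂ pᵢ.
−0.24·log₂(0.24) = 0.4941
−0.04·log₂(0.04) = 0.1858
−0.09·log₂(0.09) = 0.3127
−0.32·log₂(0.32) = 0.5260
−0.13·log₂(0.13) = 0.3826
−0.15·log₂(0.15) = 0.4105
−0.03·log₂(0.03) = 0.1518
Sum ≈ 2.4635 → 2.464 bits.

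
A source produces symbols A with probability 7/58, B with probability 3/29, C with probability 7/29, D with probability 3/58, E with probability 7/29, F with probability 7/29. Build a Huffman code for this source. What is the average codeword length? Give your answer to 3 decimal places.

2.431 bits/symbol

Repeatedly combine the two least-probable nodes; the expected code length is the sum of the merged weights.
merge 3/58 + 3/29 → 9/58
merge 7/58 + 9/58 → 8/29
merge 7/29 + 7/29 → 14/29
merge 7/29 + 8/29 → 15/29
merge 14/29 + 15/29 → 1
L = 9/58 + 8/29 + 14/29 + 15/29 + 1 = 141/58 ≈ 2.431 bits/symbol.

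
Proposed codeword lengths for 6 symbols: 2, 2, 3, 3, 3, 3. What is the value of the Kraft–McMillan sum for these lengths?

1

With common denominator 2^3 = 8: Σ 2^(−ℓᵢ) = 2/8 + 2/8 + 1/8 + 1/8 + 1/8 + 1/8 = 8/8 = 1.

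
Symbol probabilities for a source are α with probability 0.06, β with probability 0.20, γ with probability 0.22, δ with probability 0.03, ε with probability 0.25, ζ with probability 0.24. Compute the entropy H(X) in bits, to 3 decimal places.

H = −Σ pᵢ log₂ pᵢ.
−0.06·log₂(0.06) = 0.2435
−0.20·log₂(0.20) = 0.4644
−0.22·log₂(0.22) = 0.4806
−0.03·log₂(0.03) = 0.1518
−0.25·log₂(0.25) = 0.5000
−0.24·log₂(0.24) = 0.4941
Sum ≈ 2.3344 → 2.334 bits.

2.334 bits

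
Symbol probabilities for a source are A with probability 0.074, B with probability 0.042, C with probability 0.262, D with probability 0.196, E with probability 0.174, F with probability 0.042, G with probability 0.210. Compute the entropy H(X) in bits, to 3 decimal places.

2.541 bits

H = −Σ pᵢ log₂ pᵢ.
−0.074·log₂(0.074) = 0.2780
−0.042·log₂(0.042) = 0.1921
−0.262·log₂(0.262) = 0.5063
−0.196·log₂(0.196) = 0.4608
−0.174·log₂(0.174) = 0.4390
−0.042·log₂(0.042) = 0.1921
−0.210·log₂(0.210) = 0.4728
Sum ≈ 2.5410 → 2.541 bits.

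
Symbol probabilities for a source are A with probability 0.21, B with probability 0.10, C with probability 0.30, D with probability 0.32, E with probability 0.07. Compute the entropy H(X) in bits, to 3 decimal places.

2.121 bits

H = −Σ pᵢ log₂ pᵢ.
−0.21·log₂(0.21) = 0.4728
−0.10·log₂(0.10) = 0.3322
−0.30·log₂(0.30) = 0.5211
−0.32·log₂(0.32) = 0.5260
−0.07·log₂(0.07) = 0.2686
Sum ≈ 2.1207 → 2.121 bits.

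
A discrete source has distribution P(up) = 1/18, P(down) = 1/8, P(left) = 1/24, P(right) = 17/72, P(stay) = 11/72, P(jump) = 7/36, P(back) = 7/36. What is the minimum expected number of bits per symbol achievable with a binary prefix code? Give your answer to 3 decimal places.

2.667 bits/symbol

Repeatedly combine the two least-probable nodes; the expected code length is the sum of the merged weights.
merge 1/24 + 1/18 → 7/72
merge 7/72 + 1/8 → 2/9
merge 11/72 + 7/36 → 25/72
merge 7/36 + 2/9 → 5/12
merge 17/72 + 25/72 → 7/12
merge 5/12 + 7/12 → 1
L = 7/72 + 2/9 + 25/72 + 5/12 + 7/12 + 1 = 8/3 ≈ 2.667 bits/symbol.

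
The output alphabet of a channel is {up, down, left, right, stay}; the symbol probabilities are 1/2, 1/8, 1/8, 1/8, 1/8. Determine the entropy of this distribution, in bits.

2 bits

Each probability is a power of 1/2, so log₂(1/p) is an integer.
H = Σ p·log₂(1/p) = 1/2·1 + 1/8·3 + 1/8·3 + 1/8·3 + 1/8·3 = 2 bits.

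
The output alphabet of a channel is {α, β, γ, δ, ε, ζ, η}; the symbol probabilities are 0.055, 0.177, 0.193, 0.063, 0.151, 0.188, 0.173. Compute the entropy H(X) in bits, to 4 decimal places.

2.6847 bits

H = −Σ pᵢ log₂ pᵢ.
−0.055·log₂(0.055) = 0.2301
−0.177·log₂(0.177) = 0.4422
−0.193·log₂(0.193) = 0.4581
−0.063·log₂(0.063) = 0.2513
−0.151·log₂(0.151) = 0.4118
−0.188·log₂(0.188) = 0.4533
−0.173·log₂(0.173) = 0.4379
Sum ≈ 2.6847 → 2.6847 bits.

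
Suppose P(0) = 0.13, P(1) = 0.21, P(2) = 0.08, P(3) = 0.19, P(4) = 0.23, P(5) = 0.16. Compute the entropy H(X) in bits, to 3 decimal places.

H = −Σ pᵢ log₂ pᵢ.
−0.13·log₂(0.13) = 0.3826
−0.21·log₂(0.21) = 0.4728
−0.08·log₂(0.08) = 0.2915
−0.19·log₂(0.19) = 0.4552
−0.23·log₂(0.23) = 0.4877
−0.16·log₂(0.16) = 0.4230
Sum ≈ 2.5129 → 2.513 bits.

2.513 bits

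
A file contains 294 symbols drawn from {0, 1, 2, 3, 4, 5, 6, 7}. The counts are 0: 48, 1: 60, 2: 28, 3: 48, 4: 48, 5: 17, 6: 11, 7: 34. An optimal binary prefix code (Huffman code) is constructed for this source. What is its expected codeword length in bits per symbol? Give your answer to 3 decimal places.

2.891 bits/symbol

Probabilities are the counts divided by 294.
Repeatedly combine the two least-probable nodes; the expected code length is the sum of the merged weights.
merge 11/294 + 17/294 → 2/21
merge 2/21 + 2/21 → 4/21
merge 17/147 + 8/49 → 41/147
merge 8/49 + 8/49 → 16/49
merge 4/21 + 10/49 → 58/147
merge 41/147 + 16/49 → 89/147
merge 58/147 + 89/147 → 1
L = 2/21 + 4/21 + 41/147 + 16/49 + 58/147 + 89/147 + 1 = 425/147 ≈ 2.891 bits/symbol.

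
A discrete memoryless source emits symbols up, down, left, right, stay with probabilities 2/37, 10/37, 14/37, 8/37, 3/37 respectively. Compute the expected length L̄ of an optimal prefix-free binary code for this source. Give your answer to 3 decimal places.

Repeatedly combine the two least-probable nodes; the expected code length is the sum of the merged weights.
merge 2/37 + 3/37 → 5/37
merge 5/37 + 8/37 → 13/37
merge 10/37 + 13/37 → 23/37
merge 14/37 + 23/37 → 1
L = 5/37 + 13/37 + 23/37 + 1 = 78/37 ≈ 2.108 bits/symbol.

2.108 bits/symbol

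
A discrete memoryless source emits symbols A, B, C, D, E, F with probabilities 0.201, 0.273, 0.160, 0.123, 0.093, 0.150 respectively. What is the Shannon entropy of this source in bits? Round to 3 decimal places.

2.501 bits

H = −Σ pᵢ log₂ pᵢ.
−0.201·log₂(0.201) = 0.4653
−0.273·log₂(0.273) = 0.5113
−0.160·log₂(0.160) = 0.4230
−0.123·log₂(0.123) = 0.3719
−0.093·log₂(0.093) = 0.3187
−0.150·log₂(0.150) = 0.4105
Sum ≈ 2.5007 → 2.501 bits.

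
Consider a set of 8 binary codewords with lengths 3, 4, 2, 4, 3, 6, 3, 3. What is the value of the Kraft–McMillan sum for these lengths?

With common denominator 2^6 = 64: Σ 2^(−ℓᵢ) = 8/64 + 4/64 + 16/64 + 4/64 + 8/64 + 1/64 + 8/64 + 8/64 = 57/64 = 0.890625.

0.890625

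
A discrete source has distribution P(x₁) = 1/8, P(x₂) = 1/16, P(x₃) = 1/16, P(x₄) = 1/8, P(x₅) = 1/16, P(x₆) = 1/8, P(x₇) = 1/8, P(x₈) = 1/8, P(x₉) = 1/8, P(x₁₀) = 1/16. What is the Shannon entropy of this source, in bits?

Each probability is a power of 1/2, so log₂(1/p) is an integer.
H = Σ p·log₂(1/p) = 1/8·3 + 1/16·4 + 1/16·4 + 1/8·3 + 1/16·4 + 1/8·3 + 1/8·3 + 1/8·3 + 1/8·3 + 1/16·4 = 3.25 bits.

3.25 bits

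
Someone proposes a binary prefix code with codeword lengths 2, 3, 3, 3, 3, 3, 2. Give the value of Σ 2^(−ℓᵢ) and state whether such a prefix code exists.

With common denominator 2^3 = 8: Σ 2^(−ℓᵢ) = 2/8 + 1/8 + 1/8 + 1/8 + 1/8 + 1/8 + 2/8 = 9/8 = 1.125.
Kraft's inequality requires Σ ≤ 1; here Σ = 1.125 > 1, so no such prefix code exists.

1.125; no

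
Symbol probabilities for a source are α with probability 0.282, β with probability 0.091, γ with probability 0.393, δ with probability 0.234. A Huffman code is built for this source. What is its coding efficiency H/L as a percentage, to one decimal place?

95.7%

Entropy H = −Σ p log₂ p ≈ 1.8495 bits.
Huffman merges: 91/1000+117/500→13/40; 141/500+13/40→607/1000; 393/1000+607/1000→1. L = 483/250 ≈ 1.9320.
Efficiency = H/L = 1.8495/1.9320 = 95.7%.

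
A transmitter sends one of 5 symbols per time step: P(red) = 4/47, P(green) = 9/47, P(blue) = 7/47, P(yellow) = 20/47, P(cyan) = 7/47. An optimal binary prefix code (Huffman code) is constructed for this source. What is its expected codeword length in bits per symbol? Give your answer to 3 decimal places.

2.149 bits/symbol

Repeatedly combine the two least-probable nodes; the expected code length is the sum of the merged weights.
merge 4/47 + 7/47 → 11/47
merge 7/47 + 9/47 → 16/47
merge 11/47 + 16/47 → 27/47
merge 20/47 + 27/47 → 1
L = 11/47 + 16/47 + 27/47 + 1 = 101/47 ≈ 2.149 bits/symbol.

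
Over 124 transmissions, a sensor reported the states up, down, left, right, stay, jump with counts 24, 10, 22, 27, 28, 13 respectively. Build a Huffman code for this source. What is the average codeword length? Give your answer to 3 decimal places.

Probabilities are the counts divided by 124.
Repeatedly combine the two least-probable nodes; the expected code length is the sum of the merged weights.
merge 5/62 + 13/124 → 23/124
merge 11/62 + 23/124 → 45/124
merge 6/31 + 27/124 → 51/124
merge 7/31 + 45/124 → 73/124
merge 51/124 + 73/124 → 1
L = 23/124 + 45/124 + 51/124 + 73/124 + 1 = 79/31 ≈ 2.548 bits/symbol.

2.548 bits/symbol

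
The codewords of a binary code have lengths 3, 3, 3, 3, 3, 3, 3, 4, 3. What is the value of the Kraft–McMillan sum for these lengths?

1.0625

With common denominator 2^4 = 16: Σ 2^(−ℓᵢ) = 2/16 + 2/16 + 2/16 + 2/16 + 2/16 + 2/16 + 2/16 + 1/16 + 2/16 = 17/16 = 1.0625.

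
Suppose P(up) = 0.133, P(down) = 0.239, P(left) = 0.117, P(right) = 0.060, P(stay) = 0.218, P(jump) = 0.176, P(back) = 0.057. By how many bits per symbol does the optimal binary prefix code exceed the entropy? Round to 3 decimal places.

0.018 bits

Entropy H = −Σ p log₂ p ≈ 2.6421 bits.
Huffman merges: 57/1000+3/50→117/1000; 117/1000+117/1000→117/500; 133/1000+22/125→309/1000; 109/500+117/500→113/250; 239/1000+309/1000→137/250; 113/250+137/250→1. L = 133/50 ≈ 2.6600.
L − H = 2.6600 − 2.6421 = 0.018 bits.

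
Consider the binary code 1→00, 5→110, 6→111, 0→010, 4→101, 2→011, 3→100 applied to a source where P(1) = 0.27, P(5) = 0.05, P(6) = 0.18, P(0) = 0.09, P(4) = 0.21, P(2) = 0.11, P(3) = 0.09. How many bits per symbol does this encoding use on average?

2.73 bits/symbol

L̄ = Σ pᵢ·ℓᵢ = 0.27·2 + 0.05·3 + 0.18·3 + 0.09·3 + 0.21·3 + 0.11·3 + 0.09·3 = 2.73 bits/symbol.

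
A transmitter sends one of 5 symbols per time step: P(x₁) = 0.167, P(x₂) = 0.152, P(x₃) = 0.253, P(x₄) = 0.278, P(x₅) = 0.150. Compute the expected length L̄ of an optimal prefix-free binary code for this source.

2.302 bits/symbol

Repeatedly combine the two least-probable nodes; the expected code length is the sum of the merged weights.
merge 3/20 + 19/125 → 151/500
merge 167/1000 + 253/1000 → 21/50
merge 139/500 + 151/500 → 29/50
merge 21/50 + 29/50 → 1
L = 151/500 + 21/50 + 29/50 + 1 = 1151/500 = 2.302 bits/symbol.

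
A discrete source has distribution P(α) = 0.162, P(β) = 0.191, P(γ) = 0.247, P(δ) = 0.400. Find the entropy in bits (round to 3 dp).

H = −Σ pᵢ log₂ pᵢ.
−0.162·log₂(0.162) = 0.4254
−0.191·log₂(0.191) = 0.4562
−0.247·log₂(0.247) = 0.4983
−0.400·log₂(0.400) = 0.5288
Sum ≈ 1.9087 → 1.909 bits.

1.909 bits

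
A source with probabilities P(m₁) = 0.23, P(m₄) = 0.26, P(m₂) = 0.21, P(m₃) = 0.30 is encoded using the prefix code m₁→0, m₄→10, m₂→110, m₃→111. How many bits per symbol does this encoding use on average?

L̄ = Σ pᵢ·ℓᵢ = 0.23·1 + 0.26·2 + 0.21·3 + 0.30·3 = 2.28 bits/symbol.

2.28 bits/symbol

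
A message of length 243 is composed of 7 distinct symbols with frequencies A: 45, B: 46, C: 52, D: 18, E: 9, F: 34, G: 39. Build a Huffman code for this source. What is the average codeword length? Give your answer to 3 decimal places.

Probabilities are the counts divided by 243.
Repeatedly combine the two least-probable nodes; the expected code length is the sum of the merged weights.
merge 1/27 + 2/27 → 1/9
merge 1/9 + 34/243 → 61/243
merge 13/81 + 5/27 → 28/81
merge 46/243 + 52/243 → 98/243
merge 61/243 + 28/81 → 145/243
merge 98/243 + 145/243 → 1
L = 1/9 + 61/243 + 28/81 + 98/243 + 145/243 + 1 = 658/243 ≈ 2.708 bits/symbol.

2.708 bits/symbol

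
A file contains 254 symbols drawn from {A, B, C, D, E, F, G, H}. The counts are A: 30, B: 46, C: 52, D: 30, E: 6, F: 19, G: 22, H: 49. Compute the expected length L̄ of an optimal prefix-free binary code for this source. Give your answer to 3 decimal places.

2.886 bits/symbol

Probabilities are the counts divided by 254.
Repeatedly combine the two least-probable nodes; the expected code length is the sum of the merged weights.
merge 3/127 + 19/254 → 25/254
merge 11/127 + 25/254 → 47/254
merge 15/127 + 15/127 → 30/127
merge 23/127 + 47/254 → 93/254
merge 49/254 + 26/127 → 101/254
merge 30/127 + 93/254 → 153/254
merge 101/254 + 153/254 → 1
L = 25/254 + 47/254 + 30/127 + 93/254 + 101/254 + 153/254 + 1 = 733/254 ≈ 2.886 bits/symbol.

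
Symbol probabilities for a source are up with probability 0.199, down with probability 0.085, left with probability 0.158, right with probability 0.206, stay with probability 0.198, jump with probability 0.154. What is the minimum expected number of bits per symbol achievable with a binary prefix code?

2.595 bits/symbol

Repeatedly combine the two least-probable nodes; the expected code length is the sum of the merged weights.
merge 17/200 + 77/500 → 239/1000
merge 79/500 + 99/500 → 89/250
merge 199/1000 + 103/500 → 81/200
merge 239/1000 + 89/250 → 119/200
merge 81/200 + 119/200 → 1
L = 239/1000 + 89/250 + 81/200 + 119/200 + 1 = 519/200 = 2.595 bits/symbol.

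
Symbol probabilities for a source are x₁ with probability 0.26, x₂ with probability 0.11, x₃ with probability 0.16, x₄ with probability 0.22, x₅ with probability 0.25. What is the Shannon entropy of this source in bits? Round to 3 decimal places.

2.259 bits

H = −Σ pᵢ log₂ pᵢ.
−0.26·log₂(0.26) = 0.5053
−0.11·log₂(0.11) = 0.3503
−0.16·log₂(0.16) = 0.4230
−0.22·log₂(0.22) = 0.4806
−0.25·log₂(0.25) = 0.5000
Sum ≈ 2.2592 → 2.259 bits.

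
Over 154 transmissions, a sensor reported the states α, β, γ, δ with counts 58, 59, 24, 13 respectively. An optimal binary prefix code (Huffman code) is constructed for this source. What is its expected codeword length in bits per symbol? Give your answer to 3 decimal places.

Probabilities are the counts divided by 154.
Repeatedly combine the two least-probable nodes; the expected code length is the sum of the merged weights.
merge 13/154 + 12/77 → 37/154
merge 37/154 + 29/77 → 95/154
merge 59/154 + 95/154 → 1
L = 37/154 + 95/154 + 1 = 13/7 ≈ 1.857 bits/symbol.

1.857 bits/symbol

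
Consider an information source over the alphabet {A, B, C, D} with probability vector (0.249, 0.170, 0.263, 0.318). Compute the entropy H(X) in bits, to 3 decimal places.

H = −Σ pᵢ log₂ pᵢ.
−0.249·log₂(0.249) = 0.4994
−0.170·log₂(0.170) = 0.4346
−0.263·log₂(0.263) = 0.5068
−0.318·log₂(0.318) = 0.5256
Sum ≈ 1.9664 → 1.966 bits.

1.966 bits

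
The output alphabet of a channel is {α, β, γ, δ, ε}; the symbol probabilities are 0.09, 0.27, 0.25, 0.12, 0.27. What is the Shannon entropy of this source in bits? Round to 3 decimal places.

2.200 bits

H = −Σ pᵢ log₂ pᵢ.
−0.09·log₂(0.09) = 0.3127
−0.27·log₂(0.27) = 0.5100
−0.25·log₂(0.25) = 0.5000
−0.12·log₂(0.12) = 0.3671
−0.27·log₂(0.27) = 0.5100
Sum ≈ 2.1998 → 2.200 bits.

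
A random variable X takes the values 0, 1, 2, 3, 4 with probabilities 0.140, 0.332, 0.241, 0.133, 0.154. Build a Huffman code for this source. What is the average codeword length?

Repeatedly combine the two least-probable nodes; the expected code length is the sum of the merged weights.
merge 133/1000 + 7/50 → 273/1000
merge 77/500 + 241/1000 → 79/200
merge 273/1000 + 83/250 → 121/200
merge 79/200 + 121/200 → 1
L = 273/1000 + 79/200 + 121/200 + 1 = 2273/1000 = 2.273 bits/symbol.

2.273 bits/symbol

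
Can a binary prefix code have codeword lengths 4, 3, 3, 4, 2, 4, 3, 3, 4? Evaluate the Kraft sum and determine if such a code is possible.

With common denominator 2^4 = 16: Σ 2^(−ℓᵢ) = 1/16 + 2/16 + 2/16 + 1/16 + 4/16 + 1/16 + 2/16 + 2/16 + 1/16 = 16/16 = 1.
Kraft's inequality requires Σ ≤ 1; here Σ = 1 ≤ 1, so such a prefix code exists.

1; yes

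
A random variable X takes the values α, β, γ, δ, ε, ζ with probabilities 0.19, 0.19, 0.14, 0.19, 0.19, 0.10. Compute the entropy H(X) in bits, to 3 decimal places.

2.550 bits

H = −Σ pᵢ log₂ pᵢ.
−0.19·log₂(0.19) = 0.4552
−0.19·log₂(0.19) = 0.4552
−0.14·log₂(0.14) = 0.3971
−0.19·log₂(0.19) = 0.4552
−0.19·log₂(0.19) = 0.4552
−0.10·log₂(0.10) = 0.3322
Sum ≈ 2.5502 → 2.550 bits.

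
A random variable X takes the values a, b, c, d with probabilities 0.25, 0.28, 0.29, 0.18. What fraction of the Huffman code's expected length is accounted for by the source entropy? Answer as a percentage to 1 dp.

98.9%

Entropy H = −Σ p log₂ p ≈ 1.9774 bits.
Huffman merges: 9/50+1/4→43/100; 7/25+29/100→57/100; 43/100+57/100→1. L = 2 ≈ 2.0000.
Efficiency = H/L = 1.9774/2.0000 = 98.9%.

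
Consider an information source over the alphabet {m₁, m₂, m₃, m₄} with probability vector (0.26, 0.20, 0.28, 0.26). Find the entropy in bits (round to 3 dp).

1.989 bits

H = −Σ pᵢ log₂ pᵢ.
−0.26·log₂(0.26) = 0.5053
−0.20·log₂(0.20) = 0.4644
−0.28·log₂(0.28) = 0.5142
−0.26·log₂(0.26) = 0.5053
Sum ≈ 1.9892 → 1.989 bits.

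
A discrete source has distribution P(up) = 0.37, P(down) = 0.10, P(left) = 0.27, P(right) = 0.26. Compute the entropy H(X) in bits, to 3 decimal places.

1.878 bits

H = −Σ pᵢ log₂ pᵢ.
−0.37·log₂(0.37) = 0.5307
−0.10·log₂(0.10) = 0.3322
−0.27·log₂(0.27) = 0.5100
−0.26·log₂(0.26) = 0.5053
Sum ≈ 1.8782 → 1.878 bits.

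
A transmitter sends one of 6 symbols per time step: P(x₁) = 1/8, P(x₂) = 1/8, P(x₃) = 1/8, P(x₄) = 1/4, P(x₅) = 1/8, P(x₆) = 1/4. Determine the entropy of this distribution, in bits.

2.5 bits

Each probability is a power of 1/2, so log₂(1/p) is an integer.
H = Σ p·log₂(1/p) = 1/8·3 + 1/8·3 + 1/8·3 + 1/4·2 + 1/8·3 + 1/4·2 = 2.5 bits.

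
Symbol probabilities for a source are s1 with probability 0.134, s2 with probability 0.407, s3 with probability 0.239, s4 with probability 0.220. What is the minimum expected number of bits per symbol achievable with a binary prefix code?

1.947 bits/symbol

Repeatedly combine the two least-probable nodes; the expected code length is the sum of the merged weights.
merge 67/500 + 11/50 → 177/500
merge 239/1000 + 177/500 → 593/1000
merge 407/1000 + 593/1000 → 1
L = 177/500 + 593/1000 + 1 = 1947/1000 = 1.947 bits/symbol.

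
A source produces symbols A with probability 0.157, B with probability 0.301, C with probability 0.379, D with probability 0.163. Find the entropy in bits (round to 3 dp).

1.898 bits

H = −Σ pᵢ log₂ pᵢ.
−0.157·log₂(0.157) = 0.4194
−0.301·log₂(0.301) = 0.5214
−0.379·log₂(0.379) = 0.5305
−0.163·log₂(0.163) = 0.4266
Sum ≈ 1.8978 → 1.898 bits.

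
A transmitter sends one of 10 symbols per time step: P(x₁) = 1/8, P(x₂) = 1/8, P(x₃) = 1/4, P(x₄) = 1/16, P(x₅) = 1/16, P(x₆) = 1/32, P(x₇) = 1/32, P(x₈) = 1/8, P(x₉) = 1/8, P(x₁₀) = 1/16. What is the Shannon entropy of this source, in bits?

3.0625 bits

Each probability is a power of 1/2, so log₂(1/p) is an integer.
H = Σ p·log₂(1/p) = 1/8·3 + 1/8·3 + 1/4·2 + 1/16·4 + 1/16·4 + 1/32·5 + 1/32·5 + 1/8·3 + 1/8·3 + 1/16·4 = 3.0625 bits.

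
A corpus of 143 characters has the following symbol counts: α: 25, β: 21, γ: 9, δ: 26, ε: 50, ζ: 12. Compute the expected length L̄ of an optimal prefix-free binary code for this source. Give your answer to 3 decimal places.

Probabilities are the counts divided by 143.
Repeatedly combine the two least-probable nodes; the expected code length is the sum of the merged weights.
merge 9/143 + 12/143 → 21/143
merge 21/143 + 21/143 → 42/143
merge 25/143 + 2/11 → 51/143
merge 42/143 + 50/143 → 92/143
merge 51/143 + 92/143 → 1
L = 21/143 + 42/143 + 51/143 + 92/143 + 1 = 349/143 ≈ 2.441 bits/symbol.

2.441 bits/symbol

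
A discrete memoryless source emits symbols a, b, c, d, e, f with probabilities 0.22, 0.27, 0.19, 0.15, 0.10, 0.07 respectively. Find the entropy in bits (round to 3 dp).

2.457 bits

H = −Σ pᵢ log₂ pᵢ.
−0.22·log₂(0.22) = 0.4806
−0.27·log₂(0.27) = 0.5100
−0.19·log₂(0.19) = 0.4552
−0.15·log₂(0.15) = 0.4105
−0.10·log₂(0.10) = 0.3322
−0.07·log₂(0.07) = 0.2686
Sum ≈ 2.4571 → 2.457 bits.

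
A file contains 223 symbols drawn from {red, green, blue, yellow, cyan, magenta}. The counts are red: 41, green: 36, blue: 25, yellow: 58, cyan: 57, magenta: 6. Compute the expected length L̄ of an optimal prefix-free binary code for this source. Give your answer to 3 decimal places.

Probabilities are the counts divided by 223.
Repeatedly combine the two least-probable nodes; the expected code length is the sum of the merged weights.
merge 6/223 + 25/223 → 31/223
merge 31/223 + 36/223 → 67/223
merge 41/223 + 57/223 → 98/223
merge 58/223 + 67/223 → 125/223
merge 98/223 + 125/223 → 1
L = 31/223 + 67/223 + 98/223 + 125/223 + 1 = 544/223 ≈ 2.439 bits/symbol.

2.439 bits/symbol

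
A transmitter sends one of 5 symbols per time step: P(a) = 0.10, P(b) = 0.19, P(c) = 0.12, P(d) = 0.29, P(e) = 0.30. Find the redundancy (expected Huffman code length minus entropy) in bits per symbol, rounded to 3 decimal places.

0.027 bits

Entropy H = −Σ p log₂ p ≈ 2.1935 bits.
Huffman merges: 1/10+3/25→11/50; 19/100+11/50→41/100; 29/100+3/10→59/100; 41/100+59/100→1. L = 111/50 ≈ 2.2200.
L − H = 2.2200 − 2.1935 = 0.027 bits.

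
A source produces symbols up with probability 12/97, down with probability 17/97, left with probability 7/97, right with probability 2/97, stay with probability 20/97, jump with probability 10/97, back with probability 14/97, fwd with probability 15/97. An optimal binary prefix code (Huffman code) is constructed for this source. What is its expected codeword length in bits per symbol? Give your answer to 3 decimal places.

Repeatedly combine the two least-probable nodes; the expected code length is the sum of the merged weights.
merge 2/97 + 7/97 → 9/97
merge 9/97 + 10/97 → 19/97
merge 12/97 + 14/97 → 26/97
merge 15/97 + 17/97 → 32/97
merge 19/97 + 20/97 → 39/97
merge 26/97 + 32/97 → 58/97
merge 39/97 + 58/97 → 1
L = 9/97 + 19/97 + 26/97 + 32/97 + 39/97 + 58/97 + 1 = 280/97 ≈ 2.887 bits/symbol.

2.887 bits/symbol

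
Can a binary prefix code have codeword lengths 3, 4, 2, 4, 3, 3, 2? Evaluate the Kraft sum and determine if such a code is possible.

1; yes

With common denominator 2^4 = 16: Σ 2^(−ℓᵢ) = 2/16 + 1/16 + 4/16 + 1/16 + 2/16 + 2/16 + 4/16 = 16/16 = 1.
Kraft's inequality requires Σ ≤ 1; here Σ = 1 ≤ 1, so such a prefix code exists.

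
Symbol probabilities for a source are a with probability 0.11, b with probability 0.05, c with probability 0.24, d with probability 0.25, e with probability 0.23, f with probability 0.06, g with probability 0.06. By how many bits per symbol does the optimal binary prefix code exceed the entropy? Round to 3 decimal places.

Entropy H = −Σ p log₂ p ≈ 2.5353 bits.
Huffman merges: 1/20+3/50→11/100; 3/50+11/100→17/100; 11/100+17/100→7/25; 23/100+6/25→47/100; 1/4+7/25→53/100; 47/100+53/100→1. L = 64/25 ≈ 2.5600.
L − H = 2.5600 − 2.5353 = 0.025 bits.

0.025 bits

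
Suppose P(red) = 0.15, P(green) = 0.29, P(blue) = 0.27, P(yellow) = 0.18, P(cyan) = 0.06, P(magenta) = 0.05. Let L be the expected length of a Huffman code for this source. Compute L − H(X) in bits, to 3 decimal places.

Entropy H = −Σ p log₂ p ≈ 2.3434 bits.
Huffman merges: 1/20+3/50→11/100; 11/100+3/20→13/50; 9/50+13/50→11/25; 27/100+29/100→14/25; 11/25+14/25→1. L = 237/100 ≈ 2.3700.
L − H = 2.3700 − 2.3434 = 0.027 bits.

0.027 bits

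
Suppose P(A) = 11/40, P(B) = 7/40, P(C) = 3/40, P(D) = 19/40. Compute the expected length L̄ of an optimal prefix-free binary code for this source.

1.775 bits/symbol

Repeatedly combine the two least-probable nodes; the expected code length is the sum of the merged weights.
merge 3/40 + 7/40 → 1/4
merge 1/4 + 11/40 → 21/40
merge 19/40 + 21/40 → 1
L = 1/4 + 21/40 + 1 = 71/40 = 1.775 bits/symbol.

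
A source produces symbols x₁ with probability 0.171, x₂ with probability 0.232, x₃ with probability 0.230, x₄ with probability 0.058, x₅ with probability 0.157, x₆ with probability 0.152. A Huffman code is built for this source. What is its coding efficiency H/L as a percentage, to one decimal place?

Entropy H = −Σ p log₂ p ≈ 2.4831 bits.
Huffman merges: 29/500+19/125→21/100; 157/1000+171/1000→41/125; 21/100+23/100→11/25; 29/125+41/125→14/25; 11/25+14/25→1. L = 1269/500 ≈ 2.5380.
Efficiency = H/L = 2.4831/2.5380 = 97.8%.

97.8%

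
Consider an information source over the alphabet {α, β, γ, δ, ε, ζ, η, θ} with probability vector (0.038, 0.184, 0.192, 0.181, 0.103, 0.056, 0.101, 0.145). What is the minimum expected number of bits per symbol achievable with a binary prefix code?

2.902 bits/symbol

Repeatedly combine the two least-probable nodes; the expected code length is the sum of the merged weights.
merge 19/500 + 7/125 → 47/500
merge 47/500 + 101/1000 → 39/200
merge 103/1000 + 29/200 → 31/125
merge 181/1000 + 23/125 → 73/200
merge 24/125 + 39/200 → 387/1000
merge 31/125 + 73/200 → 613/1000
merge 387/1000 + 613/1000 → 1
L = 47/500 + 39/200 + 31/125 + 73/200 + 387/1000 + 613/1000 + 1 = 1451/500 = 2.902 bits/symbol.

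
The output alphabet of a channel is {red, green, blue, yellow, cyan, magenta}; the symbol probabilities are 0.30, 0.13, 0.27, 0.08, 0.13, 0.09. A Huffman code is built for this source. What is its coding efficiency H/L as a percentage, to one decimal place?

Entropy H = −Σ p log₂ p ≈ 2.4006 bits.
Huffman merges: 2/25+9/100→17/100; 13/100+13/100→13/50; 17/100+13/50→43/100; 27/100+3/10→57/100; 43/100+57/100→1. L = 243/100 ≈ 2.4300.
Efficiency = H/L = 2.4006/2.4300 = 98.8%.

98.8%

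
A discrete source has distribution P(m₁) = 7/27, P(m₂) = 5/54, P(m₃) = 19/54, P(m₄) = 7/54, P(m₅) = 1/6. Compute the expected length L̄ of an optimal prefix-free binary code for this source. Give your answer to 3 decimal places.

2.222 bits/symbol

Repeatedly combine the two least-probable nodes; the expected code length is the sum of the merged weights.
merge 5/54 + 7/54 → 2/9
merge 1/6 + 2/9 → 7/18
merge 7/27 + 19/54 → 11/18
merge 7/18 + 11/18 → 1
L = 2/9 + 7/18 + 11/18 + 1 = 20/9 ≈ 2.222 bits/symbol.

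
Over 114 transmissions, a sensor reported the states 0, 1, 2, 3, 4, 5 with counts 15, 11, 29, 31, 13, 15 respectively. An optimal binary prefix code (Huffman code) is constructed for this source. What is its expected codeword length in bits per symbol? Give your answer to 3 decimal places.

Probabilities are the counts divided by 114.
Repeatedly combine the two least-probable nodes; the expected code length is the sum of the merged weights.
merge 11/114 + 13/114 → 4/19
merge 5/38 + 5/38 → 5/19
merge 4/19 + 29/114 → 53/114
merge 5/19 + 31/114 → 61/114
merge 53/114 + 61/114 → 1
L = 4/19 + 5/19 + 53/114 + 61/114 + 1 = 47/19 ≈ 2.474 bits/symbol.

2.474 bits/symbol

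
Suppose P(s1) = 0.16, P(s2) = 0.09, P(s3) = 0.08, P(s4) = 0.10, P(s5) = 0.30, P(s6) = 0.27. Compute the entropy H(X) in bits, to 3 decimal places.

H = −Σ pᵢ log₂ pᵢ.
−0.16·log₂(0.16) = 0.4230
−0.09·log₂(0.09) = 0.3127
−0.08·log₂(0.08) = 0.2915
−0.10·log₂(0.10) = 0.3322
−0.30·log₂(0.30) = 0.5211
−0.27·log₂(0.27) = 0.5100
Sum ≈ 2.3905 → 2.390 bits.

2.390 bits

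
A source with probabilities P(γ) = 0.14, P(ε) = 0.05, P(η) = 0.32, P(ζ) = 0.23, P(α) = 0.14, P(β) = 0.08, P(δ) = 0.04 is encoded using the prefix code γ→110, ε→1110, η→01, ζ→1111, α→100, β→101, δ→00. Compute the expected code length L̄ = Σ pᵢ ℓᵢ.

2.92 bits/symbol

L̄ = Σ pᵢ·ℓᵢ = 0.14·3 + 0.05·4 + 0.32·2 + 0.23·4 + 0.14·3 + 0.08·3 + 0.04·2 = 2.92 bits/symbol.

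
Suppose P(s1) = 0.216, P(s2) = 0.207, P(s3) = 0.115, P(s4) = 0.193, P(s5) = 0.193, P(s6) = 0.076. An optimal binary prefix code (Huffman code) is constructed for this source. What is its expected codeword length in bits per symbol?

Repeatedly combine the two least-probable nodes; the expected code length is the sum of the merged weights.
merge 19/250 + 23/200 → 191/1000
merge 191/1000 + 193/1000 → 48/125
merge 193/1000 + 207/1000 → 2/5
merge 27/125 + 48/125 → 3/5
merge 2/5 + 3/5 → 1
L = 191/1000 + 48/125 + 2/5 + 3/5 + 1 = 103/40 = 2.575 bits/symbol.

2.575 bits/symbol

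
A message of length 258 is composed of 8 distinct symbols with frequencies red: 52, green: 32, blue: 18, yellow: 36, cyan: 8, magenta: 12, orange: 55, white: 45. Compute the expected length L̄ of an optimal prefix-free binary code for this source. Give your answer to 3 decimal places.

2.810 bits/symbol

Probabilities are the counts divided by 258.
Repeatedly combine the two least-probable nodes; the expected code length is the sum of the merged weights.
merge 4/129 + 2/43 → 10/129
merge 3/43 + 10/129 → 19/129
merge 16/129 + 6/43 → 34/129
merge 19/129 + 15/86 → 83/258
merge 26/129 + 55/258 → 107/258
merge 34/129 + 83/258 → 151/258
merge 107/258 + 151/258 → 1
L = 10/129 + 19/129 + 34/129 + 83/258 + 107/258 + 151/258 + 1 = 725/258 ≈ 2.810 bits/symbol.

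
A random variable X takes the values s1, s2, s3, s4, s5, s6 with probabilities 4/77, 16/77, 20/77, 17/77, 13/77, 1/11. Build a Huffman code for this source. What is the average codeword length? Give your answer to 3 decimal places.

Repeatedly combine the two least-probable nodes; the expected code length is the sum of the merged weights.
merge 4/77 + 1/11 → 1/7
merge 1/7 + 13/77 → 24/77
merge 16/77 + 17/77 → 3/7
merge 20/77 + 24/77 → 4/7
merge 3/7 + 4/7 → 1
L = 1/7 + 24/77 + 3/7 + 4/7 + 1 = 27/11 ≈ 2.455 bits/symbol.

2.455 bits/symbol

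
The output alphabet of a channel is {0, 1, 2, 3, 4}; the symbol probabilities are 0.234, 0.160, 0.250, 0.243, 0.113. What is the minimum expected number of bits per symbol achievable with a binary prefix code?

Repeatedly combine the two least-probable nodes; the expected code length is the sum of the merged weights.
merge 113/1000 + 4/25 → 273/1000
merge 117/500 + 243/1000 → 477/1000
merge 1/4 + 273/1000 → 523/1000
merge 477/1000 + 523/1000 → 1
L = 273/1000 + 477/1000 + 523/1000 + 1 = 2273/1000 = 2.273 bits/symbol.

2.273 bits/symbol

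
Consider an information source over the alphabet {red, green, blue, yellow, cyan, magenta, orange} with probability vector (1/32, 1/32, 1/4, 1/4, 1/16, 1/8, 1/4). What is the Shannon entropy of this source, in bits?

Each probability is a power of 1/2, so log₂(1/p) is an integer.
H = Σ p·log₂(1/p) = 1/32·5 + 1/32·5 + 1/4·2 + 1/4·2 + 1/16·4 + 1/8·3 + 1/4·2 = 2.4375 bits.

2.4375 bits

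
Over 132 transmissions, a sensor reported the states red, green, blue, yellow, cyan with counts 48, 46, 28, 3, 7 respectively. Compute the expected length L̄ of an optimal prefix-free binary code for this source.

2 bits/symbol

Probabilities are the counts divided by 132.
Repeatedly combine the two least-probable nodes; the expected code length is the sum of the merged weights.
merge 1/44 + 7/132 → 5/66
merge 5/66 + 7/33 → 19/66
merge 19/66 + 23/66 → 7/11
merge 4/11 + 7/11 → 1
L = 5/66 + 19/66 + 7/11 + 1 = 2 bits/symbol.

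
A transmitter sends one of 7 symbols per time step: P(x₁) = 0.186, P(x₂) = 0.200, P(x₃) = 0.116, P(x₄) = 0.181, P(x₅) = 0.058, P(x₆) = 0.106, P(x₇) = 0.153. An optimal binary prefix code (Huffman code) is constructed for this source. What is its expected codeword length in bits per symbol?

Repeatedly combine the two least-probable nodes; the expected code length is the sum of the merged weights.
merge 29/500 + 53/500 → 41/250
merge 29/250 + 153/1000 → 269/1000
merge 41/250 + 181/1000 → 69/200
merge 93/500 + 1/5 → 193/500
merge 269/1000 + 69/200 → 307/500
merge 193/500 + 307/500 → 1
L = 41/250 + 269/1000 + 69/200 + 193/500 + 307/500 + 1 = 1389/500 = 2.778 bits/symbol.

2.778 bits/symbol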